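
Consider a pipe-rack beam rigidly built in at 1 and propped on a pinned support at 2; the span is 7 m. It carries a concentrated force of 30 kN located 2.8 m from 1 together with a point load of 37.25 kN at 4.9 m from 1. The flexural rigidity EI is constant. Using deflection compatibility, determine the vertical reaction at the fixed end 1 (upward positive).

R_1 = 40.02 kN

Remove the prop at 2; the released (primary) structure is a cantilever built in at 1.
Primary-structure tip deflection at 2 by superposition:
  point load 30 at a = 2.8: Pa²(3L − a)/(6EI) = 713.4/EI
  point load 37.25 at a = 4.9: Pa²(3L − a)/(6EI) = 2400/EI
  δ_0 = 3113/EI
Tip deflection under a unit load at 2: L³/(3EI) = 114.3/EI.
Compatibility at 2: δ_0 − R_2·δ_{22} = 0, so R_2 = 3113/114.3 = 27.23 kN.
Vertical equilibrium: R_1 = ΣP − R_2 = 67.25 − 27.23 = 40.02 kN.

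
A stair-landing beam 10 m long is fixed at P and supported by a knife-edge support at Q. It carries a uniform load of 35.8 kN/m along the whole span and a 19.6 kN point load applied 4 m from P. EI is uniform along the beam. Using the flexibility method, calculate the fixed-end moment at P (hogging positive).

Release the roller at Q. Primary structure: cantilever fixed at P.
Downward deflection at the released point Q due to the loads:
  UDL 35.8: wL⁴/(8EI) = 44750/EI
  point load 19.6 at a = 4: Pa²(3L − a)/(6EI) = 1359/EI
  δ_0 = 46109/EI
Flexibility coefficient — unit upward force at Q: δ_{QQ} = L³/(3EI) = 333.3/EI.
The prop prevents deflection at Q: R_Q = δ_0/δ_{QQ} = 46109/333.3 = 138.3 kN.
Moment equilibrium about P: M_P = Σ(load moments about P) − R_Q·L = 1868 − 138.3×10 = 485.1 kN·m.

M_P = 485.1 kN·m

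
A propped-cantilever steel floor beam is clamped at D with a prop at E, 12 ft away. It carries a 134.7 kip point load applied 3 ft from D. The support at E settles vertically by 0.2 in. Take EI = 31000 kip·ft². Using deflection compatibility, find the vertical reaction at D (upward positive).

R_D = 124 kip

Remove the prop at E; the released (primary) structure is a cantilever built in at D.
Deflection at E on the released cantilever, summing each load's contribution:
  point load 134.7 at a = 3: Pa²(3L − a)/(6EI) = 6668/EI
Flexibility coefficient — unit upward force at E: δ_{EE} = L³/(3EI) = 576/EI.
With EI = 31000 kip·ft²: δ_0 = 0.21509 ft and δ_{EE} = 0.018581 ft/kip.
Compatibility — the beam at E must follow the support down by 0.01667 ft: δ_0 − R_E·δ_{EE} = 0.01667, so R_E = (0.21509 − 0.01667)/0.018581 = 10.68 kip.
Vertical equilibrium: R_D = ΣP − R_E = 134.7 − 10.68 = 124 kip.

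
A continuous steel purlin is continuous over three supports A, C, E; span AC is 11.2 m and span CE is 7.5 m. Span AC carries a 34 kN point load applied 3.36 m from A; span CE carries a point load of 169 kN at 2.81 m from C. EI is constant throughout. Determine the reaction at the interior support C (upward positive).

Take M_C as the redundant. Released structure: two simple spans AC and CE with a hinge at C.
Discontinuity in slope at C on the released structure — sum the simple-span end rotations:
  span AC: point load 34 at a = 3.36: Pab(L + a)/(6LEI) = 194.1/EI
  span CE: point load 169 at a = 2.81: Pab(L + b)/(6LEI) = 603.3/EI
  relative rotation θ_0 = (194.1 + 603.3)/EI = 797.4/EI
A unit hogging moment at C produces rotation L₁/(3EI) + L₂/(3EI) = 6.233/EI.
Compatibility: M_C·(L₁+L₂)/(3EI) = θ_0, giving M_C = 127.9 kN·m (hogging).
Span AC, ΣM about A with M_C applied at C: R_C^{AC}·11.2 = 114.2 + 127.9, so R_C^{AC} = 21.62 kN and R_A = 34 − 21.62 = 12.38 kN.
Span CE, ΣM about E: R_C^{CE}·7.5 = 792.6 + 127.9, so R_C^{CE} = 122.7 kN and R_E = 169 − 122.7 = 46.26 kN.
R_C = 21.62 + 122.7 = 144.4 kN.

R_C = 144.4 kN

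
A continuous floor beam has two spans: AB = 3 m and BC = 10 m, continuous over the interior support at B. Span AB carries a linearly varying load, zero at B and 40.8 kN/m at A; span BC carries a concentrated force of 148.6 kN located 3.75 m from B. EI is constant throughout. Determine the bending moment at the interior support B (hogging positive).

M_B = 222.6 kN·m

Take M_B as the redundant. Released structure: two simple spans AB and BC with a hinge at B.
Discontinuity in slope at B on the released structure — sum the simple-span end rotations:
  span AB: triangular load, peak 40.8: 7w₀L³/(360EI) = 21.42/EI
  span BC: point load 148.6 at a = 3.75: Pab(L + b)/(6LEI) = 943.3/EI
  relative rotation θ_0 = (21.42 + 943.3)/EI = 964.7/EI
A unit hogging moment at B produces rotation L₁/(3EI) + L₂/(3EI) = 4.333/EI.
Slope continuity at B: θ_0 = M_B·4.333/EI, so M_B = 964.7/4.333 = 222.6 kN·m (hogging).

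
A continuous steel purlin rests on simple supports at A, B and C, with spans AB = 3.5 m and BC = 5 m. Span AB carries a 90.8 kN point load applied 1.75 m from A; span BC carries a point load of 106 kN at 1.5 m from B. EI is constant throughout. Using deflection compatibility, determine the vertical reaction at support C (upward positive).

Insert a hinge at B; M_B is the redundant, and each span becomes simply supported.
End slopes at the hinge B, treating each span as simply supported:
  span AB: point load 90.8 at a = 1.75: Pab(L + a)/(6LEI) = 69.52/EI
  span BC: point load 106 at a = 1.5: Pab(L + b)/(6LEI) = 157.7/EI
  relative rotation θ_0 = (69.52 + 157.7)/EI = 227.2/EI
A unit hogging moment at B produces rotation L₁/(3EI) + L₂/(3EI) = 2.833/EI.
Slope continuity at B: θ_0 = M_B·2.833/EI, so M_B = 227.2/2.833 = 80.19 kN·m (hogging).
Span BC, ΣM about C: R_B^{BC}·5 = 371 + 80.19, so R_B^{BC} = 90.24 kN and R_C = 106 − 90.24 = 15.76 kN.

R_C = 15.76 kN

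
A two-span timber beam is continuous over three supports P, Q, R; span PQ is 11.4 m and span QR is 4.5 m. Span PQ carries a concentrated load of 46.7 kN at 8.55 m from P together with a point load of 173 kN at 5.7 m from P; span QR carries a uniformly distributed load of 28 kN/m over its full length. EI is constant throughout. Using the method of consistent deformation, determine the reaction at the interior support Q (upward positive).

Insert a hinge at Q; M_Q is the redundant, and each span becomes simply supported.
Discontinuity in slope at Q on the released structure — sum the simple-span end rotations:
  span PQ: point load 46.7 at a = 8.55: Pab(L + a)/(6LEI) = 331.9/EI
  span PQ: point load 173 at a = 5.7: Pab(L + a)/(6LEI) = 1405/EI
  span QR: UDL 28: wL³/(24EI) = 106.3/EI
  relative rotation θ_0 = (1737 + 106.3)/EI = 1843/EI
A unit hogging moment at Q produces rotation L₁/(3EI) + L₂/(3EI) = 5.3/EI.
Slope continuity at Q: θ_0 = M_Q·5.3/EI, so M_Q = 1843/5.3 = 347.8 kN·m (hogging).
Span PQ, ΣM about P with M_Q applied at Q: R_Q^{PQ}·11.4 = 1385 + 347.8, so R_Q^{PQ} = 152 kN and R_P = 219.7 − 152 = 67.67 kN.
Span QR, ΣM about R: R_Q^{QR}·4.5 = 283.5 + 347.8, so R_Q^{QR} = 140.3 kN and R_R = 126 − 140.3 = -14.29 kN.
R_Q = 152 + 140.3 = 292.3 kN.

R_Q = 292.3 kN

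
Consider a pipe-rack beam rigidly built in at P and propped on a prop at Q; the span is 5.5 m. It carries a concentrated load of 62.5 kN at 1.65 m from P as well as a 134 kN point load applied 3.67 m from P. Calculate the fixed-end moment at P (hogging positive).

M_P = 170.4 kN·m

Take the reaction at Q as the redundant and release it; the primary structure is a cantilever fixed at P.
Downward deflection at the released point Q due to the loads:
  point load 62.5 at a = 1.65: Pa²(3L − a)/(6EI) = 421.1/EI
  point load 134 at a = 3.67: Pa²(3L − a)/(6EI) = 3859/EI
  δ_0 = 4280/EI
Flexibility coefficient — unit upward force at Q: δ_{QQ} = L³/(3EI) = 55.46/EI.
The prop prevents deflection at Q: R_Q = δ_0/δ_{QQ} = 4280/55.46 = 77.18 kN.
Moment equilibrium about P: M_P = Σ(load moments about P) − R_Q·L = 594.9 − 77.18×5.5 = 170.4 kN·m.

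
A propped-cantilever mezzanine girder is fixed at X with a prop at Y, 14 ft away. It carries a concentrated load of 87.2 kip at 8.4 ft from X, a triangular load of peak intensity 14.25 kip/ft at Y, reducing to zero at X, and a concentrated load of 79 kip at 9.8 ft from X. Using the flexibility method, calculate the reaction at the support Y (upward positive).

R_Y = 137 kip

Take the reaction at Y as the redundant and release it; the primary structure is a cantilever fixed at X.
Free-end deflection of the primary structure under the applied loading (downward +):
  point load 87.2 at a = 8.4: Pa²(3L − a)/(6EI) = 34456/EI
  triangular load, peak 14.25 at the free end: 11w₀L⁴/(120EI) = 50181/EI
  point load 79 at a = 9.8: Pa²(3L − a)/(6EI) = 40718/EI
  δ_0 = 125355/EI
Flexibility coefficient — unit upward force at Y: δ_{YY} = L³/(3EI) = 914.7/EI.
The prop prevents deflection at Y: R_Y = δ_0/δ_{YY} = 125355/914.7 = 137 kip.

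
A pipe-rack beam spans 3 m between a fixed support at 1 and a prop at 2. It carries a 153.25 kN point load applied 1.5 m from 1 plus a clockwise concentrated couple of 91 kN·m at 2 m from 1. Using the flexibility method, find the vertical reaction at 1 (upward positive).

R_1 = 64.91 kN

Release the roller at 2. Primary structure: cantilever fixed at 1.
Primary-structure tip deflection at 2 by superposition:
  point load 153.25 at a = 1.5: Pa²(3L − a)/(6EI) = 431/EI
  clockwise couple 91 at a = 2: M₀a(2L − a)/(2EI) = 364/EI
  δ_0 = 795/EI
Flexibility coefficient — unit upward force at 2: δ_{22} = L³/(3EI) = 9/EI.
Compatibility at 2: δ_0 − R_2·δ_{22} = 0, so R_2 = 795/9 = 88.34 kN.
Vertical equilibrium: R_1 = ΣP − R_2 = 153.2 − 88.34 = 64.91 kN.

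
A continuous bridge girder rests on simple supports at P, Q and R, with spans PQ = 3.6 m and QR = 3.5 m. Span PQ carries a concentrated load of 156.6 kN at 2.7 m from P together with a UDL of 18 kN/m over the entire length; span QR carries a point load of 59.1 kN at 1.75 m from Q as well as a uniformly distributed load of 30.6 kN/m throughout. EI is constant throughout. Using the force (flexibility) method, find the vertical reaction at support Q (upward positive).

Take M_Q as the redundant. Released structure: two simple spans PQ and QR with a hinge at Q.
End slopes at the hinge Q, treating each span as simply supported:
  span PQ: point load 156.6 at a = 2.7: Pab(L + a)/(6LEI) = 111/EI
  span PQ: UDL 18: wL³/(24EI) = 34.99/EI
  span QR: point load 59.1 at a = 1.75: Pab(L + b)/(6LEI) = 45.25/EI
  span QR: UDL 30.6: wL³/(24EI) = 54.67/EI
  relative rotation θ_0 = (146 + 99.91)/EI = 245.9/EI
A unit hogging moment at Q produces rotation L₁/(3EI) + L₂/(3EI) = 2.367/EI.
Compatibility: M_Q·(L₁+L₂)/(3EI) = θ_0, giving M_Q = 103.9 kN·m (hogging).
Span PQ, ΣM about P with M_Q applied at Q: R_Q^{PQ}·3.6 = 539.5 + 103.9, so R_Q^{PQ} = 178.7 kN and R_P = 221.4 − 178.7 = 42.69 kN.
Span QR, ΣM about R: R_Q^{QR}·3.5 = 290.9 + 103.9, so R_Q^{QR} = 112.8 kN and R_R = 166.2 − 112.8 = 53.41 kN.
R_Q = 178.7 + 112.8 = 291.5 kN.

R_Q = 291.5 kN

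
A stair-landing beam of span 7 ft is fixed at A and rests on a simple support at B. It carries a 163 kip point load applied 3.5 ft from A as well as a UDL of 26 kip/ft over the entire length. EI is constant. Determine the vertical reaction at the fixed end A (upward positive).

R_A = 225.8 kip

Remove the prop at B; the released (primary) structure is a cantilever built in at A.
Downward deflection at the released point B due to the loads:
  point load 163 at a = 3.5: Pa²(3L − a)/(6EI) = 5824/EI
  UDL 26: wL⁴/(8EI) = 7803/EI
  δ_0 = 13627/EI
Flexibility coefficient — unit upward force at B: δ_{BB} = L³/(3EI) = 114.3/EI.
The prop prevents deflection at B: R_B = δ_0/δ_{BB} = 13627/114.3 = 119.2 kip.
Vertical equilibrium: R_A = ΣP − R_B = 345 − 119.2 = 225.8 kip.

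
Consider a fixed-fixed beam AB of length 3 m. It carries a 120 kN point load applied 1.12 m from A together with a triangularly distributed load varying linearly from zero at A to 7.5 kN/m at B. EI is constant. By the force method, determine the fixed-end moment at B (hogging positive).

Release both end moments; the primary structure is a simply-supported span AB with redundants M_A and M_B.
Simple-span end rotations at A and B under the given loads:
  at A: point load 120 at a = 1.12: Pab(L + b)/(6LEI) = 68.5/EI
  at B: point load 120 at a = 1.12: Pab(L + a)/(6LEI) = 57.83/EI
  at A: triangular load, peak 7.5: 7w₀L³/(360EI) = 3.938/EI
  at B: triangular load, peak 7.5: w₀L³/(45EI) = 4.5/EI
  θ_A0 = 72.44/EI,  θ_B0 = 62.33/EI
Flexibility coefficients: a unit moment at one end gives L/(3EI) there and L/(6EI) at the far end, so f₁₁ = f₂₂ = 1/EI and f₁₂ = f₂₁ = 0.5/EI.
Compatibility — zero rotation at each built-in end:
  1 M_A + 0.5 M_B = 72.44
  0.5 M_A + 1 M_B = 62.33
Solving the pair gives M_A = 55.03 kN·m and M_B = 34.82 kN·m (hogging).

M_B = 34.82 kN·m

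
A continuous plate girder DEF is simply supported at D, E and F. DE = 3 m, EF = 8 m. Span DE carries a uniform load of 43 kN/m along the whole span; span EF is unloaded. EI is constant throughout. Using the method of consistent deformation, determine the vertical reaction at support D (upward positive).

R_D = 60.1 kN

Insert a hinge at E; M_E is the redundant, and each span becomes simply supported.
Rotations at E on the released spans (each span's end-slope, ×1/EI):
  span DE: UDL 43: wL³/(24EI) = 48.38/EI
  relative rotation θ_0 = (48.38 + 0)/EI = 48.38/EI
A unit hogging moment at E produces rotation L₁/(3EI) + L₂/(3EI) = 3.667/EI.
Compatibility: M_E·(L₁+L₂)/(3EI) = θ_0, giving M_E = 13.19 kN·m (hogging).
Span DE, ΣM about D with M_E applied at E: R_E^{DE}·3 = 193.5 + 13.19, so R_E^{DE} = 68.9 kN and R_D = 129 − 68.9 = 60.1 kN.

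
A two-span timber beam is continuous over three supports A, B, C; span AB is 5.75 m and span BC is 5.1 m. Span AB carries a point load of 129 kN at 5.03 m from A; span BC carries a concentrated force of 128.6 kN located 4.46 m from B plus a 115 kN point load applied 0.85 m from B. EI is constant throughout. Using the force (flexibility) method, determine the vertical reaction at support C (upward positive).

R_C = 113.1 kN

Release continuity at B by inserting a hinge; the redundant is the internal moment M_B. The primary structure is two simply-supported spans AB and BC.
Discontinuity in slope at B on the released structure — sum the simple-span end rotations:
  span AB: point load 129 at a = 5.03: Pab(L + a)/(6LEI) = 146/EI
  span BC: point load 128.6 at a = 4.46: Pab(L + b)/(6LEI) = 68.86/EI
  span BC: point load 115 at a = 0.85: Pab(L + b)/(6LEI) = 126.9/EI
  relative rotation θ_0 = (146 + 195.8)/EI = 341.8/EI
A unit hogging moment at B produces rotation L₁/(3EI) + L₂/(3EI) = 3.617/EI.
Slope continuity at B: θ_0 = M_B·3.617/EI, so M_B = 341.8/3.617 = 94.5 kN·m (hogging).
Span BC, ΣM about C: R_B^{BC}·5.1 = 571.1 + 94.5, so R_B^{BC} = 130.5 kN and R_C = 243.6 − 130.5 = 113.1 kN.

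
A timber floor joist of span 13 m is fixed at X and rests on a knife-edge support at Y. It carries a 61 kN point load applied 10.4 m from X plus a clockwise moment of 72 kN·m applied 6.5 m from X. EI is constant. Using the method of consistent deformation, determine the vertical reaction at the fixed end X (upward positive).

R_X = 11.83 kN

Release the roller at Y. Primary structure: cantilever fixed at X.
Deflection at Y on the released cantilever, summing each load's contribution:
  point load 61 at a = 10.4: Pa²(3L − a)/(6EI) = 31449/EI
  clockwise couple 72 at a = 6.5: M₀a(2L − a)/(2EI) = 4563/EI
  δ_0 = 36012/EI
Flexibility coefficient — unit upward force at Y: δ_{YY} = L³/(3EI) = 732.3/EI.
The prop prevents deflection at Y: R_Y = δ_0/δ_{YY} = 36012/732.3 = 49.17 kN.
Vertical equilibrium: R_X = ΣP − R_Y = 61 − 49.17 = 11.83 kN.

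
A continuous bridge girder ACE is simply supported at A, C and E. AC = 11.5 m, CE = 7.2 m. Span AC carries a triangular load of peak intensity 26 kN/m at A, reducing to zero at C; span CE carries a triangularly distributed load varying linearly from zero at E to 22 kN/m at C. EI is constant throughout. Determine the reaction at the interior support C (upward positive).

Take M_C as the redundant. Released structure: two simple spans AC and CE with a hinge at C.
End slopes at the hinge C, treating each span as simply supported:
  span AC: triangular load, peak 26: 7w₀L³/(360EI) = 768.9/EI
  span CE: triangular load, peak 22: w₀L³/(45EI) = 182.5/EI
  relative rotation θ_0 = (768.9 + 182.5)/EI = 951.4/EI
A unit hogging moment at C produces rotation L₁/(3EI) + L₂/(3EI) = 6.233/EI.
Slope continuity at C: θ_0 = M_C·6.233/EI, so M_C = 951.4/6.233 = 152.6 kN·m (hogging).
Span AC, ΣM about A with M_C applied at C: R_C^{AC}·11.5 = 573.1 + 152.6, so R_C^{AC} = 63.11 kN and R_A = 149.5 − 63.11 = 86.39 kN.
Span CE, ΣM about E: R_C^{CE}·7.2 = 380.2 + 152.6, so R_C^{CE} = 74 kN and R_E = 79.2 − 74 = 5.202 kN.
R_C = 63.11 + 74 = 137.1 kN.

R_C = 137.1 kN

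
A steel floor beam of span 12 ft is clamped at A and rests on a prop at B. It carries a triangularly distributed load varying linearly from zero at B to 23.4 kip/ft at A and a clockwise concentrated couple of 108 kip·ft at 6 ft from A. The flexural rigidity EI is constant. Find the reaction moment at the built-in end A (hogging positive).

Remove the prop at B; the released (primary) structure is a cantilever built in at A.
Downward deflection at the released point B due to the loads:
  triangular load, peak 23.4 at the fixed end: w₀L⁴/(30EI) = 16174/EI
  clockwise couple 108 at a = 6: M₀a(2L − a)/(2EI) = 5832/EI
  δ_0 = 22006/EI
Flexibility coefficient — unit upward force at B: δ_{BB} = L³/(3EI) = 576/EI.
Compatibility at B: δ_0 − R_B·δ_{BB} = 0, so R_B = 22006/576 = 38.2 kip.
Moment equilibrium about A: M_A = Σ(load moments about A) − R_B·L = 669.6 − 38.2×12 = 211.1 kip·ft.

M_A = 211.1 kip·ft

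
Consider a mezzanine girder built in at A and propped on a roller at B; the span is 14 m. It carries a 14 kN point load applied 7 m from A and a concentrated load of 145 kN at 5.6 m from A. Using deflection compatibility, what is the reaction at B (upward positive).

Remove the prop at B; the released (primary) structure is a cantilever built in at A.
Primary-structure tip deflection at B by superposition:
  point load 14 at a = 7: Pa²(3L − a)/(6EI) = 4002/EI
  point load 145 at a = 5.6: Pa²(3L − a)/(6EI) = 27586/EI
  δ_0 = 31588/EI
Tip deflection under a unit load at B: L³/(3EI) = 914.7/EI.
Compatibility at B: δ_0 − R_B·δ_{BB} = 0, so R_B = 31588/914.7 = 34.53 kN.

R_B = 34.53 kN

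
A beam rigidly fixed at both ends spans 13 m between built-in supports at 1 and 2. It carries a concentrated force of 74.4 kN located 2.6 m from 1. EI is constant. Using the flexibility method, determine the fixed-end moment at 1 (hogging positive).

M_1 = 123.8 kN·m

Release both end moments; the primary structure is a simply-supported span 12 with redundants M_1 and M_2.
Simple-span end rotations at 1 and 2 under the given loads:
  at 1: point load 74.4 at a = 2.6: Pab(L + b)/(6LEI) = 603.5/EI
  at 2: point load 74.4 at a = 2.6: Pab(L + a)/(6LEI) = 402.4/EI
  θ_10 = 603.5/EI,  θ_20 = 402.4/EI
Flexibility coefficients: a unit moment at one end gives L/(3EI) there and L/(6EI) at the far end, so f₁₁ = f₂₂ = 4.333/EI and f₁₂ = f₂₁ = 2.167/EI.
Compatibility — zero rotation at each built-in end:
  4.333 M_1 + 2.167 M_2 = 603.5
  2.167 M_1 + 4.333 M_2 = 402.4
Solving the pair gives M_1 = 123.8 kN·m and M_2 = 30.95 kN·m (hogging).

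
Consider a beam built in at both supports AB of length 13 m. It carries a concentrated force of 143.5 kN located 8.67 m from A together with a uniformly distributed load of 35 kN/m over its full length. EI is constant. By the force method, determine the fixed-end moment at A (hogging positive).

Release both end moments; the primary structure is a simply-supported span AB with redundants M_A and M_B.
On the primary (simply-supported) span, the end slopes from the loading are:
  at A: point load 143.5 at a = 8.67: Pab(L + b)/(6LEI) = 1197/EI
  at B: point load 143.5 at a = 8.67: Pab(L + a)/(6LEI) = 1497/EI
  at A: UDL 35: wL³/(24EI) = 3204/EI
  at B: UDL 35: wL³/(24EI) = 3204/EI
  θ_A0 = 4401/EI,  θ_B0 = 4701/EI
Flexibility coefficients: a unit moment at one end gives L/(3EI) there and L/(6EI) at the far end, so f₁₁ = f₂₂ = 4.333/EI and f₁₂ = f₂₁ = 2.167/EI.
Compatibility — zero rotation at each built-in end:
  4.333 M_A + 2.167 M_B = 4401
  2.167 M_A + 4.333 M_B = 4701
Solving the pair gives M_A = 630.9 kN·m and M_B = 769.3 kN·m (hogging).

M_A = 630.9 kN·m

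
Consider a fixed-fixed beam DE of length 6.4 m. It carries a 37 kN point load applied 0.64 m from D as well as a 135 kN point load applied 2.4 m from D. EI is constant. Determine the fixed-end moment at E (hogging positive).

Take the two fixed-end moments M_D, M_E as redundants; the released structure is the simple span DE.
Simple-span end rotations at D and E under the given loads:
  at D: point load 37 at a = 0.64: Pab(L + b)/(6LEI) = 43.19/EI
  at E: point load 37 at a = 0.64: Pab(L + a)/(6LEI) = 25.01/EI
  at D: point load 135 at a = 2.4: Pab(L + b)/(6LEI) = 351/EI
  at E: point load 135 at a = 2.4: Pab(L + a)/(6LEI) = 297/EI
  θ_D0 = 394.2/EI,  θ_E0 = 322/EI
Flexibility coefficients: a unit moment at one end gives L/(3EI) there and L/(6EI) at the far end, so f₁₁ = f₂₂ = 2.133/EI and f₁₂ = f₂₁ = 1.067/EI.
Compatibility — zero rotation at each built-in end:
  2.133 M_D + 1.067 M_E = 394.2
  1.067 M_D + 2.133 M_E = 322
Solving the pair gives M_D = 145.7 kN·m and M_E = 78.07 kN·m (hogging).

M_E = 78.07 kN·m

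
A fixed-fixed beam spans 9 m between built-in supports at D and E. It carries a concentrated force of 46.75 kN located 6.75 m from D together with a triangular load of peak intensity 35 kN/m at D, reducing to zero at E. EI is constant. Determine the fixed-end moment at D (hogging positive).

M_D = 161.5 kN·m

Take the two fixed-end moments M_D, M_E as redundants; the released structure is the simple span DE.
On the primary (simply-supported) span, the end slopes from the loading are:
  at D: point load 46.75 at a = 6.75: Pab(L + b)/(6LEI) = 147.9/EI
  at E: point load 46.75 at a = 6.75: Pab(L + a)/(6LEI) = 207.1/EI
  at D: triangular load, peak 35: w₀L³/(45EI) = 567/EI
  at E: triangular load, peak 35: 7w₀L³/(360EI) = 496.1/EI
  θ_D0 = 714.9/EI,  θ_E0 = 703.2/EI
Flexibility coefficients: a unit moment at one end gives L/(3EI) there and L/(6EI) at the far end, so f₁₁ = f₂₂ = 3/EI and f₁₂ = f₂₁ = 1.5/EI.
Compatibility — zero rotation at each built-in end:
  3 M_D + 1.5 M_E = 714.9
  1.5 M_D + 3 M_E = 703.2
Solving the pair gives M_D = 161.5 kN·m and M_E = 153.7 kN·m (hogging).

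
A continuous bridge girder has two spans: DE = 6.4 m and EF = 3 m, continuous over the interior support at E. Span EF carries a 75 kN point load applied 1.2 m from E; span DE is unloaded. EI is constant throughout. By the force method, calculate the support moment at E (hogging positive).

M_E = 13.79 kN·m

Take M_E as the redundant. Released structure: two simple spans DE and EF with a hinge at E.
Discontinuity in slope at E on the released structure — sum the simple-span end rotations:
  span EF: point load 75 at a = 1.2: Pab(L + b)/(6LEI) = 43.2/EI
  relative rotation θ_0 = (0 + 43.2)/EI = 43.2/EI
A unit hogging moment at E produces rotation L₁/(3EI) + L₂/(3EI) = 3.133/EI.
Slope continuity at E: θ_0 = M_E·3.133/EI, so M_E = 43.2/3.133 = 13.79 kN·m (hogging).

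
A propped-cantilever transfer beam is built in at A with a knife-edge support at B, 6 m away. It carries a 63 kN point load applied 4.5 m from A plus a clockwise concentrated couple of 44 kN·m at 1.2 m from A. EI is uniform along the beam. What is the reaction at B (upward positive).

R_B = 43.83 kN

Take the reaction at B as the redundant and release it; the primary structure is a cantilever fixed at A.
Deflection at B on the released cantilever, summing each load's contribution:
  point load 63 at a = 4.5: Pa²(3L − a)/(6EI) = 2870/EI
  clockwise couple 44 at a = 1.2: M₀a(2L − a)/(2EI) = 285.1/EI
  δ_0 = 3156/EI
Tip deflection under a unit load at B: L³/(3EI) = 72/EI.
Compatibility at B: δ_0 − R_B·δ_{BB} = 0, so R_B = 3156/72 = 43.83 kN.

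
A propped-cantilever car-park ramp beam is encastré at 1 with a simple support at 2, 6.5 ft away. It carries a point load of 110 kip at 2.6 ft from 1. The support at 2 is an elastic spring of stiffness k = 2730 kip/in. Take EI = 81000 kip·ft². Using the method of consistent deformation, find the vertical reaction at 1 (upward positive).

Release the roller at 2. Primary structure: cantilever fixed at 1.
Free-end deflection of the primary structure under the applied loading (downward +):
  point load 110 at a = 2.6: Pa²(3L − a)/(6EI) = 2094/EI
Flexibility coefficient — unit upward force at 2: δ_{22} = L³/(3EI) = 91.54/EI.
With EI = 81000 kip·ft²: δ_0 = 0.025858 ft and δ_{22} = 0.00113 ft/kip.
Compatibility — the spring shortens by R_2/k under the reaction it provides: δ_0 − R_2·δ_{22} = R_2/k. With 1/k = 1/(2730×12) ft/kip = 0.000031 ft/kip, R_2 = δ_0 / (δ_{22} + 1/k) = 0.025858 / (0.00113 + 0.000031) = 22.28 kip.
Vertical equilibrium: R_1 = ΣP − R_2 = 110 − 22.28 = 87.72 kip.

R_1 = 87.72 kip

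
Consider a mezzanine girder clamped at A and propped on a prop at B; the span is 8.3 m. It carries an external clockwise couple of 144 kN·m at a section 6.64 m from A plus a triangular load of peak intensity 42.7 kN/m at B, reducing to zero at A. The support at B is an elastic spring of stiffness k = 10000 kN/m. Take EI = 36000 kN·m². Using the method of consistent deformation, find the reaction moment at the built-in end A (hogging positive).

Take the reaction at B as the redundant and release it; the primary structure is a cantilever fixed at A.
Downward deflection at the released point B due to the loads:
  clockwise couple 144 at a = 6.64: M₀a(2L − a)/(2EI) = 4762/EI
  triangular load, peak 42.7 at the free end: 11w₀L⁴/(120EI) = 18576/EI
  δ_0 = 23338/EI
Tip deflection under a unit load at B: L³/(3EI) = 190.6/EI.
With EI = 36000 kN·m²: δ_0 = 0.64827 m and δ_{BB} = 0.005294 m/kN.
Compatibility — the spring shortens by R_B/k under the reaction it provides: δ_0 − R_B·δ_{BB} = R_B/k. With 1/k = 0.0001 m/kN, R_B = δ_0 / (δ_{BB} + 1/k) = 0.64827 / (0.005294 + 0.0001) = 120.2 kN.
Moment equilibrium about A: M_A = Σ(load moments about A) − R_B·L = 1125 − 120.2×8.3 = 127.1 kN·m.

M_A = 127.1 kN·m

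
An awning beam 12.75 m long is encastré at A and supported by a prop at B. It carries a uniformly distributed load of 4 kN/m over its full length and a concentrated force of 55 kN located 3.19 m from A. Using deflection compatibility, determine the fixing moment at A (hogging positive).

M_A = 196.4 kN·m

Take the reaction at B as the redundant and release it; the primary structure is a cantilever fixed at A.
Downward deflection at the released point B due to the loads:
  UDL 4: wL⁴/(8EI) = 13213/EI
  point load 55 at a = 3.19: Pa²(3L − a)/(6EI) = 3270/EI
  δ_0 = 16484/EI
Flexibility coefficient — unit upward force at B: δ_{BB} = L³/(3EI) = 690.9/EI.
Compatibility at B: δ_0 − R_B·δ_{BB} = 0, so R_B = 16484/690.9 = 23.86 kN.
Moment equilibrium about A: M_A = Σ(load moments about A) − R_B·L = 500.6 − 23.86×12.75 = 196.4 kN·m.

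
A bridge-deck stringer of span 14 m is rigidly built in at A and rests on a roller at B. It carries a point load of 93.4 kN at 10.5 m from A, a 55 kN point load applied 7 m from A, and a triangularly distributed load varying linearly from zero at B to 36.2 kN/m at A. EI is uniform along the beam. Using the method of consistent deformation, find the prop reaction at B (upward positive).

Take the reaction at B as the redundant and release it; the primary structure is a cantilever fixed at A.
Deflection at B on the released cantilever, summing each load's contribution:
  point load 93.4 at a = 10.5: Pa²(3L − a)/(6EI) = 54061/EI
  point load 55 at a = 7: Pa²(3L − a)/(6EI) = 15721/EI
  triangular load, peak 36.2 at the fixed end: w₀L⁴/(30EI) = 46355/EI
  δ_0 = 116137/EI
Flexibility coefficient — unit upward force at B: δ_{BB} = L³/(3EI) = 914.7/EI.
The prop prevents deflection at B: R_B = δ_0/δ_{BB} = 116137/914.7 = 127 kN.

R_B = 127 kN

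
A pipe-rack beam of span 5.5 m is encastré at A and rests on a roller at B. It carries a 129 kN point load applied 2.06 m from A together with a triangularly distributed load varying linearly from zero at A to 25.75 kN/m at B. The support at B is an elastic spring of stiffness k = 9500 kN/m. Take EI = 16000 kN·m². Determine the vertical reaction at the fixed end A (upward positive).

R_A = 139 kN

Release the roller at B. Primary structure: cantilever fixed at A.
Free-end deflection of the primary structure under the applied loading (downward +):
  point load 129 at a = 2.06: Pa²(3L − a)/(6EI) = 1317/EI
  triangular load, peak 25.75 at the free end: 11w₀L⁴/(120EI) = 2160/EI
  δ_0 = 3477/EI
Tip deflection under a unit load at B: L³/(3EI) = 55.46/EI.
With EI = 16000 kN·m²: δ_0 = 0.21734 m and δ_{BB} = 0.003466 m/kN.
Compatibility — the spring shortens by R_B/k under the reaction it provides: δ_0 − R_B·δ_{BB} = R_B/k. With 1/k = 0.000105 m/kN, R_B = δ_0 / (δ_{BB} + 1/k) = 0.21734 / (0.003466 + 0.000105) = 60.85 kN.
Vertical equilibrium: R_A = ΣP − R_B = 199.8 − 60.85 = 139 kN.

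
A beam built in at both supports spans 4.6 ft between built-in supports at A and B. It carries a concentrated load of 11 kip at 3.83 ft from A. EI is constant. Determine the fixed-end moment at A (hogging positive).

Take the two fixed-end moments M_A, M_B as redundants; the released structure is the simple span AB.
On the primary (simply-supported) span, the end slopes from the loading are:
  at A: point load 11 at a = 3.83: Pab(L + b)/(6LEI) = 6.312/EI
  at B: point load 11 at a = 3.83: Pab(L + a)/(6LEI) = 9.908/EI
  θ_A0 = 6.312/EI,  θ_B0 = 9.908/EI
Flexibility coefficients: a unit moment at one end gives L/(3EI) there and L/(6EI) at the far end, so f₁₁ = f₂₂ = 1.533/EI and f₁₂ = f₂₁ = 0.7667/EI.
Compatibility — zero rotation at each built-in end:
  1.533 M_A + 0.7667 M_B = 6.312
  0.7667 M_A + 1.533 M_B = 9.908
Solving the pair gives M_A = 1.18 kip·ft and M_B = 5.872 kip·ft (hogging).

M_A = 1.18 kip·ft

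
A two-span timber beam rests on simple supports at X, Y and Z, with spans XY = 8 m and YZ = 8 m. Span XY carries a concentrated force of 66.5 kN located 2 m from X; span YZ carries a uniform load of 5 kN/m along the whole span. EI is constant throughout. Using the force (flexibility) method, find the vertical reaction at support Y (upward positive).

R_Y = 49.42 kN

Take M_Y as the redundant. Released structure: two simple spans XY and YZ with a hinge at Y.
Discontinuity in slope at Y on the released structure — sum the simple-span end rotations:
  span XY: point load 66.5 at a = 2: Pab(L + a)/(6LEI) = 166.2/EI
  span YZ: UDL 5: wL³/(24EI) = 106.7/EI
  relative rotation θ_0 = (166.2 + 106.7)/EI = 272.9/EI
A unit hogging moment at Y produces rotation L₁/(3EI) + L₂/(3EI) = 5.333/EI.
Compatibility: M_Y·(L₁+L₂)/(3EI) = θ_0, giving M_Y = 51.17 kN·m (hogging).
Span XY, ΣM about X with M_Y applied at Y: R_Y^{XY}·8 = 133 + 51.17, so R_Y^{XY} = 23.02 kN and R_X = 66.5 − 23.02 = 43.48 kN.
Span YZ, ΣM about Z: R_Y^{YZ}·8 = 160 + 51.17, so R_Y^{YZ} = 26.4 kN and R_Z = 40 − 26.4 = 13.6 kN.
R_Y = 23.02 + 26.4 = 49.42 kN.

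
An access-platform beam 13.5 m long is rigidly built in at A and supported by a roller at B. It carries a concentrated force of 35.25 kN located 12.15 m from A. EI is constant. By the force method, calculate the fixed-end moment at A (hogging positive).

M_A = 23.56 kN·m

Release the roller at B. Primary structure: cantilever fixed at A.
Free-end deflection of the primary structure under the applied loading (downward +):
  point load 35.25 at a = 12.15: Pa²(3L − a)/(6EI) = 24587/EI
Tip deflection under a unit load at B: L³/(3EI) = 820.1/EI.
Compatibility at B: δ_0 − R_B·δ_{BB} = 0, so R_B = 24587/820.1 = 29.98 kN.
Moment equilibrium about A: M_A = Σ(load moments about A) − R_B·L = 428.3 − 29.98×13.5 = 23.56 kN·m.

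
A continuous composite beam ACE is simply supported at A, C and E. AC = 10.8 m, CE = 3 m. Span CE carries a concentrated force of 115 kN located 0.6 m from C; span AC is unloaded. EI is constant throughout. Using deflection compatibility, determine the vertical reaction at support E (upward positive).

Release continuity at C by inserting a hinge; the redundant is the internal moment M_C. The primary structure is two simply-supported spans AC and CE.
Rotations at C on the released spans (each span's end-slope, ×1/EI):
  span CE: point load 115 at a = 0.6: Pab(L + b)/(6LEI) = 49.68/EI
  relative rotation θ_0 = (0 + 49.68)/EI = 49.68/EI
A unit hogging moment at C produces rotation L₁/(3EI) + L₂/(3EI) = 4.6/EI.
Compatibility: M_C·(L₁+L₂)/(3EI) = θ_0, giving M_C = 10.8 kN·m (hogging).
Span CE, ΣM about E: R_C^{CE}·3 = 276 + 10.8, so R_C^{CE} = 95.6 kN and R_E = 115 − 95.6 = 19.4 kN.

R_E = 19.4 kN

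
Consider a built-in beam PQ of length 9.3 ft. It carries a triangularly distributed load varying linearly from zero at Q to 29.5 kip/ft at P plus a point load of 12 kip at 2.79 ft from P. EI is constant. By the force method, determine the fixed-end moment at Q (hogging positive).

Take the two fixed-end moments M_P, M_Q as redundants; the released structure is the simple span PQ.
On the primary (simply-supported) span, the end slopes from the loading are:
  at P: triangular load, peak 29.5: w₀L³/(45EI) = 527.3/EI
  at Q: triangular load, peak 29.5: 7w₀L³/(360EI) = 461.4/EI
  at P: point load 12 at a = 2.79: Pab(L + b)/(6LEI) = 61.75/EI
  at Q: point load 12 at a = 2.79: Pab(L + a)/(6LEI) = 47.22/EI
  θ_P0 = 589.1/EI,  θ_Q0 = 508.6/EI
Flexibility coefficients: a unit moment at one end gives L/(3EI) there and L/(6EI) at the far end, so f₁₁ = f₂₂ = 3.1/EI and f₁₂ = f₂₁ = 1.55/EI.
Compatibility — zero rotation at each built-in end:
  3.1 M_P + 1.55 M_Q = 589.1
  1.55 M_P + 3.1 M_Q = 508.6
Solving the pair gives M_P = 144 kip·ft and M_Q = 92.08 kip·ft (hogging).

M_Q = 92.08 kip·ft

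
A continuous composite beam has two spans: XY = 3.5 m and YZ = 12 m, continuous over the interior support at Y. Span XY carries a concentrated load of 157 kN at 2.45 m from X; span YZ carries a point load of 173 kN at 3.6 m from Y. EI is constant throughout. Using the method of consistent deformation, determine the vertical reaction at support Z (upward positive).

Take M_Y as the redundant. Released structure: two simple spans XY and YZ with a hinge at Y.
End slopes at the hinge Y, treating each span as simply supported:
  span XY: point load 157 at a = 2.45: Pab(L + a)/(6LEI) = 114.4/EI
  span YZ: point load 173 at a = 3.6: Pab(L + b)/(6LEI) = 1482/EI
  relative rotation θ_0 = (114.4 + 1482)/EI = 1597/EI
A unit hogging moment at Y produces rotation L₁/(3EI) + L₂/(3EI) = 5.167/EI.
Compatibility: M_Y·(L₁+L₂)/(3EI) = θ_0, giving M_Y = 309 kN·m (hogging).
Span YZ, ΣM about Z: R_Y^{YZ}·12 = 1453 + 309, so R_Y^{YZ} = 146.9 kN and R_Z = 173 − 146.9 = 26.15 kN.

R_Z = 26.15 kN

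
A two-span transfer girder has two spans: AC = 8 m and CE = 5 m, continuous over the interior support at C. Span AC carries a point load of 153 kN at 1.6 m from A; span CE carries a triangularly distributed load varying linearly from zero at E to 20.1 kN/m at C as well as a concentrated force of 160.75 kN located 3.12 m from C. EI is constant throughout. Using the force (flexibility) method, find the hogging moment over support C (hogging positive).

M_C = 135.1 kN·m

Insert a hinge at C; M_C is the redundant, and each span becomes simply supported.
Rotations at C on the released spans (each span's end-slope, ×1/EI):
  span AC: point load 153 at a = 1.6: Pab(L + a)/(6LEI) = 313.3/EI
  span CE: triangular load, peak 20.1: w₀L³/(45EI) = 55.83/EI
  span CE: point load 160.75 at a = 3.12: Pab(L + b)/(6LEI) = 216.2/EI
  relative rotation θ_0 = (313.3 + 272.1)/EI = 585.4/EI
A unit hogging moment at C produces rotation L₁/(3EI) + L₂/(3EI) = 4.333/EI.
Slope continuity at C: θ_0 = M_C·4.333/EI, so M_C = 585.4/4.333 = 135.1 kN·m (hogging).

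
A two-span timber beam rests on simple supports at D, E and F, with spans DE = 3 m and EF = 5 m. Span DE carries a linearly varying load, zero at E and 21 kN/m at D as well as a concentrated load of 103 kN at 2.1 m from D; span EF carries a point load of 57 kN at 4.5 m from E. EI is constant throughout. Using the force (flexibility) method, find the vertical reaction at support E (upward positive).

Take M_E as the redundant. Released structure: two simple spans DE and EF with a hinge at E.
Discontinuity in slope at E on the released structure — sum the simple-span end rotations:
  span DE: triangular load, peak 21: 7w₀L³/(360EI) = 11.03/EI
  span DE: point load 103 at a = 2.1: Pab(L + a)/(6LEI) = 55.16/EI
  span EF: point load 57 at a = 4.5: Pab(L + b)/(6LEI) = 23.51/EI
  relative rotation θ_0 = (66.18 + 23.51)/EI = 89.69/EI
A unit hogging moment at E produces rotation L₁/(3EI) + L₂/(3EI) = 2.667/EI.
Slope continuity at E: θ_0 = M_E·2.667/EI, so M_E = 89.69/2.667 = 33.64 kN·m (hogging).
Span DE, ΣM about D with M_E applied at E: R_E^{DE}·3 = 247.8 + 33.64, so R_E^{DE} = 93.81 kN and R_D = 134.5 − 93.81 = 40.69 kN.
Span EF, ΣM about F: R_E^{EF}·5 = 28.5 + 33.64, so R_E^{EF} = 12.43 kN and R_F = 57 − 12.43 = 44.57 kN.
R_E = 93.81 + 12.43 = 106.2 kN.

R_E = 106.2 kN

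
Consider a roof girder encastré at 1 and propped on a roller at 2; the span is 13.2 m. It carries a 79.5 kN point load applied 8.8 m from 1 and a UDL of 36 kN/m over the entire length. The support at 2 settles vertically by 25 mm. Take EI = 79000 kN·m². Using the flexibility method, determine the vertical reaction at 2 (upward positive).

R_2 = 216.8 kN

Take the reaction at 2 as the redundant and release it; the primary structure is a cantilever fixed at 1.
Primary-structure tip deflection at 2 by superposition:
  point load 79.5 at a = 8.8: Pa²(3L − a)/(6EI) = 31603/EI
  UDL 36: wL⁴/(8EI) = 136618/EI
  δ_0 = 168221/EI
Flexibility coefficient — unit upward force at 2: δ_{22} = L³/(3EI) = 766.7/EI.
With EI = 79000 kN·m²: δ_0 = 2.1294 m and δ_{22} = 0.009705 m/kN.
Compatibility — the beam at 2 must follow the support down by 0.025 m: δ_0 − R_2·δ_{22} = 0.025, so R_2 = (2.1294 − 0.025)/0.009705 = 216.8 kN.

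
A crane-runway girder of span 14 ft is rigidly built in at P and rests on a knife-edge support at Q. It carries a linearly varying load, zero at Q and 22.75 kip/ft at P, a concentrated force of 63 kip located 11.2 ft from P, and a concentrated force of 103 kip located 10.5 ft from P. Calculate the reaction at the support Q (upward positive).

Release the roller at Q. Primary structure: cantilever fixed at P.
Deflection at Q on the released cantilever, summing each load's contribution:
  triangular load, peak 22.75 at the fixed end: w₀L⁴/(30EI) = 29132/EI
  point load 63 at a = 11.2: Pa²(3L − a)/(6EI) = 40567/EI
  point load 103 at a = 10.5: Pa²(3L − a)/(6EI) = 59618/EI
  δ_0 = 129317/EI
Tip deflection under a unit load at Q: L³/(3EI) = 914.7/EI.
The prop prevents deflection at Q: R_Q = δ_0/δ_{QQ} = 129317/914.7 = 141.4 kip.

R_Q = 141.4 kip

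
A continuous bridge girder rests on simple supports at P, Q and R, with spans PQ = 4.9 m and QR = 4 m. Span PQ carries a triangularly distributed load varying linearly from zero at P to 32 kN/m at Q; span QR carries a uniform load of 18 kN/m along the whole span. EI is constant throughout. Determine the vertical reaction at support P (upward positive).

Release continuity at Q by inserting a hinge; the redundant is the internal moment M_Q. The primary structure is two simply-supported spans PQ and QR.
Discontinuity in slope at Q on the released structure — sum the simple-span end rotations:
  span PQ: triangular load, peak 32: w₀L³/(45EI) = 83.66/EI
  span QR: UDL 18: wL³/(24EI) = 48/EI
  relative rotation θ_0 = (83.66 + 48)/EI = 131.7/EI
A unit hogging moment at Q produces rotation L₁/(3EI) + L₂/(3EI) = 2.967/EI.
Slope continuity at Q: θ_0 = M_Q·2.967/EI, so M_Q = 131.7/2.967 = 44.38 kN·m (hogging).
Span PQ, ΣM about P with M_Q applied at Q: R_Q^{PQ}·4.9 = 256.1 + 44.38, so R_Q^{PQ} = 61.32 kN and R_P = 78.4 − 61.32 = 17.08 kN.

R_P = 17.08 kN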